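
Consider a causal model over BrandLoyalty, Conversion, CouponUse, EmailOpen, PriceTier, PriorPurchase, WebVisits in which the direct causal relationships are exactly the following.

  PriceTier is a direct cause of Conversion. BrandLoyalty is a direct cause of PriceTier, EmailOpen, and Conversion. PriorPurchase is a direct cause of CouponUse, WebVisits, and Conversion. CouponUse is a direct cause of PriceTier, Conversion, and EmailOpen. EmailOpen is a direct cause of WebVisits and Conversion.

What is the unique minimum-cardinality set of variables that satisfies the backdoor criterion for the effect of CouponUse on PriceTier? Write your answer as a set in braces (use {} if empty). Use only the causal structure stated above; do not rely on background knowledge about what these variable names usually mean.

{}

Variables eligible for adjustment (non-descendants of CouponUse, excluding CouponUse and PriceTier): {BrandLoyalty, PriorPurchase}.
Backdoor paths from CouponUse to PriceTier:
  P1: CouponUse <- PriorPurchase -> Conversion <- BrandLoyalty -> PriceTier
  P2: CouponUse <- PriorPurchase -> Conversion <- PriceTier
  P3: CouponUse <- PriorPurchase -> Conversion <- EmailOpen <- BrandLoyalty -> PriceTier
  P4: CouponUse <- PriorPurchase -> WebVisits <- EmailOpen <- BrandLoyalty -> PriceTier
  P5: CouponUse <- PriorPurchase -> WebVisits <- EmailOpen <- BrandLoyalty -> Conversion <- PriceTier
  P6: CouponUse <- PriorPurchase -> WebVisits <- EmailOpen -> Conversion <- BrandLoyalty -> PriceTier
  P7: CouponUse <- PriorPurchase -> WebVisits <- EmailOpen -> Conversion <- PriceTier
Each backdoor path contains an unconditioned collider, so every path is already blocked with the empty conditioning set:
  P1: blocked at collider Conversion (neither it nor any descendant is in the conditioning set).
  P2: blocked at collider Conversion (neither it nor any descendant is in the conditioning set).
  P3: blocked at collider Conversion (neither it nor any descendant is in the conditioning set).
  P4: blocked at collider WebVisits (neither it nor any descendant is in the conditioning set).
  P5: blocked at collider WebVisits (neither it nor any descendant is in the conditioning set).
  P6: blocked at collider WebVisits (neither it nor any descendant is in the conditioning set).
  P7: blocked at collider WebVisits (neither it nor any descendant is in the conditioning set).
The empty set is therefore the unique smallest valid set.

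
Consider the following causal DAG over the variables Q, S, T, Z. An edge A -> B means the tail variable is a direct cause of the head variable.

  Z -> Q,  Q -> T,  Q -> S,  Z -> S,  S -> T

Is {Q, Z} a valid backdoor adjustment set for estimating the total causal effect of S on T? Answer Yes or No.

Yes

Backdoor paths from S to T (paths whose first edge points into S):
  P1: S <- Z -> Q -> T
  P2: S <- Q -> T
Condition 1 (no descendant of S in the set): holds — descendants of S are {T}; none are in {Q, Z}.
Condition 2 (every backdoor path blocked by {Q, Z}):
  P1: blocked at fork node Z ∈ conditioning set.
  P2: blocked at fork node Q ∈ conditioning set.
{Q, Z} satisfies the backdoor criterion.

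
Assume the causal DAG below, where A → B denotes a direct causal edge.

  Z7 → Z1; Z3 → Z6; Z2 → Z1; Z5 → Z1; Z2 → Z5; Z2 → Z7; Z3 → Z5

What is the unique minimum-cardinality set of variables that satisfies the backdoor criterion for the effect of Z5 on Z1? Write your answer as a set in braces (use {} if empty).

{Z2}

Variables eligible for adjustment (non-descendants of Z5, excluding Z5 and Z1): {Z2, Z3, Z6, Z7}.
Backdoor paths from Z5 to Z1:
  P1: Z5 <- Z2 -> Z7 -> Z1
  P2: Z5 <- Z2 -> Z1
The empty set is not sufficient: P1 (Z5 <- Z2 -> Z7 -> Z1) has no collider blocking it and no conditioned non-collider, so it is open.
Try {Z2}:
  P1: blocked at fork node Z2 ∈ conditioning set.
  P2: blocked at fork node Z2 ∈ conditioning set.
{Z2} contains no descendant of Z5 and blocks every backdoor path.
No other singleton works — e.g. {Z3} leaves P1 open — so {Z2} is the unique smallest valid adjustment set.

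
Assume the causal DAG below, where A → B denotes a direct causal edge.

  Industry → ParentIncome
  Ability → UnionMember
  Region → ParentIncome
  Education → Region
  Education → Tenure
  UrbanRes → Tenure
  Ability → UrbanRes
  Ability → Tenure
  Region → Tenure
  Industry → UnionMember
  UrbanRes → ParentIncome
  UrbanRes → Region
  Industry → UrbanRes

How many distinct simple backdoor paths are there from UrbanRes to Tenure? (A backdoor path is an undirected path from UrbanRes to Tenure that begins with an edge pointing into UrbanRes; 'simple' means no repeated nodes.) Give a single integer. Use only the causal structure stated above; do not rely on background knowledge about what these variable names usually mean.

A backdoor path from UrbanRes to Tenure is any simple undirected path whose first edge points into UrbanRes (i.e. leaves UrbanRes via a parent).
Parents of UrbanRes: {Ability, Industry}.
Enumerating:
  P1: UrbanRes <- Ability -> Tenure
  P2: UrbanRes <- Ability -> UnionMember <- Industry -> ParentIncome <- Region <- Education -> Tenure
  P3: UrbanRes <- Ability -> UnionMember <- Industry -> ParentIncome <- Region -> Tenure
  P4: UrbanRes <- Industry -> UnionMember <- Ability -> Tenure
  P5: UrbanRes <- Industry -> ParentIncome <- Region <- Education -> Tenure
  P6: UrbanRes <- Industry -> ParentIncome <- Region -> Tenure
That exhausts the simple backdoor paths. Count: 6.

6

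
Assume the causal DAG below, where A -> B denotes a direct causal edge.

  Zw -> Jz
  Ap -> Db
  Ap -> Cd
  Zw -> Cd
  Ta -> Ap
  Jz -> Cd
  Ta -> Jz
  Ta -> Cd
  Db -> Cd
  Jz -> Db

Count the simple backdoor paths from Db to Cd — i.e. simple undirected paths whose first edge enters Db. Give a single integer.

8

A backdoor path from Db to Cd is any simple undirected path whose first edge points into Db (i.e. leaves Db via a parent).
Parents of Db: {Ap, Jz}.
Enumerating:
  P1: Db <- Ap <- Ta -> Jz <- Zw -> Cd
  P2: Db <- Ap <- Ta -> Jz -> Cd
  P3: Db <- Ap <- Ta -> Cd
  P4: Db <- Ap -> Cd
  P5: Db <- Jz <- Ta -> Ap -> Cd
  P6: Db <- Jz <- Ta -> Cd
  P7: Db <- Jz <- Zw -> Cd
  P8: Db <- Jz -> Cd
That exhausts the simple backdoor paths. Count: 8.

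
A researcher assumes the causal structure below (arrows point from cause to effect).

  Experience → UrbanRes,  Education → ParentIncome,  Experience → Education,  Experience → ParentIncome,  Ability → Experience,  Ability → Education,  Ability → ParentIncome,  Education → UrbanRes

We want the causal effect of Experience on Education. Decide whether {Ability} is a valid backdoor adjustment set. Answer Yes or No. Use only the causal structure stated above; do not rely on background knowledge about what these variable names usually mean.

Yes

Backdoor paths from Experience to Education (paths whose first edge points into Experience):
  P1: Experience <- Ability -> Education
  P2: Experience <- Ability -> ParentIncome <- Education
Condition 1 (no descendant of Experience in the set): holds — descendants of Experience are {Education, ParentIncome, UrbanRes}; none are in {Ability}.
Condition 2 (every backdoor path blocked by {Ability}):
  P1: blocked at fork node Ability ∈ conditioning set.
  P2: blocked at fork node Ability ∈ conditioning set.
{Ability} satisfies the backdoor criterion.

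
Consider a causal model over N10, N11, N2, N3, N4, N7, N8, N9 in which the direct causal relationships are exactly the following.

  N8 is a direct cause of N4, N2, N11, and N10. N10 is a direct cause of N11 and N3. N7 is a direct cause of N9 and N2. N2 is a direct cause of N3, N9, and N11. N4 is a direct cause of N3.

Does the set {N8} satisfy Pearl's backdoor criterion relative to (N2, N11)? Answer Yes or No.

Backdoor paths from N2 to N11 (paths whose first edge points into N2):
  P1: N2 <- N8 -> N4 -> N3 <- N10 -> N11
  P2: N2 <- N8 -> N10 -> N11
  P3: N2 <- N8 -> N11
Condition 1 (no descendant of N2 in the set): holds — descendants of N2 are {N11, N3, N9}; none are in {N8}.
Condition 2 (every backdoor path blocked by {N8}):
  P1: blocked at fork node N8 ∈ conditioning set.
  P2: blocked at fork node N8 ∈ conditioning set.
  P3: blocked at fork node N8 ∈ conditioning set.
{N8} satisfies the backdoor criterion.

Yes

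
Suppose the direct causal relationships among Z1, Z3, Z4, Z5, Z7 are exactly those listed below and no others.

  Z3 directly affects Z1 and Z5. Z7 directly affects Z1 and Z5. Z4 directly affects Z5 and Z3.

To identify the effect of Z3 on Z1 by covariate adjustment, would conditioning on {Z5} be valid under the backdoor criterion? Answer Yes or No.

No

Backdoor paths from Z3 to Z1 (paths whose first edge points into Z3):
  P1: Z3 <- Z4 -> Z5 <- Z7 -> Z1
Condition 1 (no descendant of Z3 in the set): FAILS — Z5 is a descendant of Z3.
Condition 2 (every backdoor path blocked by {Z5}):
  P1: open — collider(s) Z5 are conditioned on (or have a conditioned descendant) and no non-collider on the path is in the set.
{Z5} does not satisfy the backdoor criterion.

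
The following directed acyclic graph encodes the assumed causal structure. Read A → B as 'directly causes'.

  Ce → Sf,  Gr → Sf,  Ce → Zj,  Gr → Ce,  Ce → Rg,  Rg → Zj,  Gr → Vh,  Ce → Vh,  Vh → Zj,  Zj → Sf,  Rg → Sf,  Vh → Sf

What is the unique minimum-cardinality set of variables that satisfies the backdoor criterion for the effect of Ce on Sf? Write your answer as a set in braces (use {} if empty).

{Gr}

Variables eligible for adjustment (non-descendants of Ce, excluding Ce and Sf): {Gr}.
Backdoor paths from Ce to Sf:
  P1: Ce <- Gr -> Vh -> Zj <- Rg -> Sf
  P2: Ce <- Gr -> Vh -> Zj -> Sf
  P3: Ce <- Gr -> Vh -> Sf
  P4: Ce <- Gr -> Sf
The empty set is not sufficient: P2 (Ce <- Gr -> Vh -> Zj -> Sf) has no collider blocking it and no conditioned non-collider, so it is open.
Try {Gr}:
  P1: blocked at fork node Gr ∈ conditioning set.
  P2: blocked at fork node Gr ∈ conditioning set.
  P3: blocked at fork node Gr ∈ conditioning set.
  P4: blocked at fork node Gr ∈ conditioning set.
{Gr} contains no descendant of Ce and blocks every backdoor path.
{Gr} is the unique smallest valid adjustment set.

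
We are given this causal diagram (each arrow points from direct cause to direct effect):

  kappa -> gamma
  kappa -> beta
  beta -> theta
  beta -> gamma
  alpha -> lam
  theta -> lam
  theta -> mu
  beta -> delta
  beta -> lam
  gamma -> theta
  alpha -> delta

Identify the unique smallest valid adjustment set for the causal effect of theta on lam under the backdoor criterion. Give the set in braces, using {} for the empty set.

{beta}

Variables eligible for adjustment (non-descendants of theta, excluding theta and lam): {alpha, beta, delta, gamma, kappa}.
Backdoor paths from theta to lam:
  P1: theta <- beta -> delta <- alpha -> lam
  P2: theta <- beta -> lam
  P3: theta <- gamma <- kappa -> beta -> delta <- alpha -> lam
  P4: theta <- gamma <- kappa -> beta -> lam
  P5: theta <- gamma <- beta -> delta <- alpha -> lam
  P6: theta <- gamma <- beta -> lam
The empty set is not sufficient: P2 (theta <- beta -> lam) has no collider blocking it and no conditioned non-collider, so it is open.
Try {beta}:
  P1: blocked at fork node beta ∈ conditioning set.
  P2: blocked at fork node beta ∈ conditioning set.
  P3: blocked at chain node beta ∈ conditioning set.
  P4: blocked at chain node beta ∈ conditioning set.
  P5: blocked at fork node beta ∈ conditioning set.
  P6: blocked at fork node beta ∈ conditioning set.
{beta} contains no descendant of theta and blocks every backdoor path.
No other singleton works — e.g. {kappa} leaves P2 open — so {beta} is the unique smallest valid adjustment set.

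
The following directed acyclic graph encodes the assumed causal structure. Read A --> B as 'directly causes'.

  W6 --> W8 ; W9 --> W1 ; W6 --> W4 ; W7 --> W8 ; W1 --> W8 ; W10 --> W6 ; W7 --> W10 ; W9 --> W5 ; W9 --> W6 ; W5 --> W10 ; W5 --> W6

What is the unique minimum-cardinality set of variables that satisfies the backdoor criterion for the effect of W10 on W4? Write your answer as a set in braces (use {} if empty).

{W5}

Variables eligible for adjustment (non-descendants of W10, excluding W10 and W4): {W1, W5, W7, W9}.
Backdoor paths from W10 to W4:
  P1: W10 <- W5 <- W9 -> W1 -> W8 <- W6 -> W4
  P2: W10 <- W5 <- W9 -> W6 -> W4
  P3: W10 <- W5 -> W6 -> W4
  P4: W10 <- W7 -> W8 <- W1 <- W9 -> W5 -> W6 -> W4
  P5: W10 <- W7 -> W8 <- W1 <- W9 -> W6 -> W4
  P6: W10 <- W7 -> W8 <- W6 -> W4
The empty set is not sufficient: P2 (W10 <- W5 <- W9 -> W6 -> W4) has no collider blocking it and no conditioned non-collider, so it is open.
Try {W5}:
  P1: blocked at chain node W5 ∈ conditioning set.
  P2: blocked at chain node W5 ∈ conditioning set.
  P3: blocked at fork node W5 ∈ conditioning set.
  P4: blocked at collider W8 (neither it nor any descendant is in the conditioning set).
  P5: blocked at collider W8 (neither it nor any descendant is in the conditioning set).
  P6: blocked at collider W8 (neither it nor any descendant is in the conditioning set).
{W5} contains no descendant of W10 and blocks every backdoor path.
No other singleton works — e.g. {W9} leaves P3 open — so {W5} is the unique smallest valid adjustment set.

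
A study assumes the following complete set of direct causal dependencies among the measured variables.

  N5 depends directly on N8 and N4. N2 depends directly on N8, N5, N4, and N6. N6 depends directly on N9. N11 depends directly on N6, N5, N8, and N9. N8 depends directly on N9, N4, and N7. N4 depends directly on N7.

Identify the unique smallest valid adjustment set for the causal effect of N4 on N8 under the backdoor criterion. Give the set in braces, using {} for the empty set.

{N7}

Variables eligible for adjustment (non-descendants of N4, excluding N4 and N8): {N6, N7, N9}.
Backdoor paths from N4 to N8:
  P1: N4 <- N7 -> N8
The empty set is not sufficient: P1 (N4 <- N7 -> N8) has no collider blocking it and no conditioned non-collider, so it is open.
Try {N7}:
  P1: blocked at fork node N7 ∈ conditioning set.
{N7} contains no descendant of N4 and blocks every backdoor path.
No other singleton works — e.g. {N9} leaves P1 open — so {N7} is the unique smallest valid adjustment set.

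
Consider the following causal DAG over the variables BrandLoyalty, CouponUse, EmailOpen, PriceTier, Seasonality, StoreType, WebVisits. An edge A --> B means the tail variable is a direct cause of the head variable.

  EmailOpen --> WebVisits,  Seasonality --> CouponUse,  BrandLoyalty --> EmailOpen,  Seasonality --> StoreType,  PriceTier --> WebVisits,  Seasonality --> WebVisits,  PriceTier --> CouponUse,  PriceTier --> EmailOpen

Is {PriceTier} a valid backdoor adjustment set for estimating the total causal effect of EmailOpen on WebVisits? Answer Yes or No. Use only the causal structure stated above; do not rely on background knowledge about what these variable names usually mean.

Backdoor paths from EmailOpen to WebVisits (paths whose first edge points into EmailOpen):
  P1: EmailOpen <- PriceTier -> CouponUse <- Seasonality -> WebVisits
  P2: EmailOpen <- PriceTier -> WebVisits
Condition 1 (no descendant of EmailOpen in the set): holds — descendants of EmailOpen are {WebVisits}; none are in {PriceTier}.
Condition 2 (every backdoor path blocked by {PriceTier}):
  P1: blocked at fork node PriceTier ∈ conditioning set.
  P2: blocked at fork node PriceTier ∈ conditioning set.
{PriceTier} satisfies the backdoor criterion.

Yes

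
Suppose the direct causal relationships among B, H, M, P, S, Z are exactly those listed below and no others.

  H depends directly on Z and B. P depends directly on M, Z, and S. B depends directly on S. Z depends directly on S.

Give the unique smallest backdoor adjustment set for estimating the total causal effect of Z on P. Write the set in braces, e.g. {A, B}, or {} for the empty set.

Variables eligible for adjustment (non-descendants of Z, excluding Z and P): {B, M, S}.
Backdoor paths from Z to P:
  P1: Z <- S -> P
The empty set is not sufficient: P1 (Z <- S -> P) has no collider blocking it and no conditioned non-collider, so it is open.
Try {S}:
  P1: blocked at fork node S ∈ conditioning set.
{S} contains no descendant of Z and blocks every backdoor path.
No other singleton works — e.g. {M} leaves P1 open — so {S} is the unique smallest valid adjustment set.

{S}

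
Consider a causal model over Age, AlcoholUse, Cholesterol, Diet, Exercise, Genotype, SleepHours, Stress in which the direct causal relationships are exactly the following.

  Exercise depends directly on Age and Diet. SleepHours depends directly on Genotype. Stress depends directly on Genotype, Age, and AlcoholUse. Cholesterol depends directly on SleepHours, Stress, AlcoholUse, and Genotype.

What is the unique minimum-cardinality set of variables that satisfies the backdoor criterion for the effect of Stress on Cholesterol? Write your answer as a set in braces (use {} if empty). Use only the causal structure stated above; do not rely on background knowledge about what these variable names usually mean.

{AlcoholUse, Genotype}

Variables eligible for adjustment (non-descendants of Stress, excluding Stress and Cholesterol): {Age, AlcoholUse, Diet, Exercise, Genotype, SleepHours}.
Backdoor paths from Stress to Cholesterol:
  P1: Stress <- Genotype -> SleepHours -> Cholesterol
  P2: Stress <- Genotype -> Cholesterol
  P3: Stress <- AlcoholUse -> Cholesterol
The empty set is not sufficient: P1 (Stress <- Genotype -> SleepHours -> Cholesterol) has no collider blocking it and no conditioned non-collider, so it is open.
Try {AlcoholUse, Genotype}:
  P1: blocked at fork node Genotype ∈ conditioning set.
  P2: blocked at fork node Genotype ∈ conditioning set.
  P3: blocked at fork node AlcoholUse ∈ conditioning set.
{AlcoholUse, Genotype} contains no descendant of Stress and blocks every backdoor path.
Every element of {AlcoholUse, Genotype} is needed (dropping AlcoholUse leaves P3 open; dropping Genotype leaves P1 open), so no proper subset is valid.
Among all size-2 subsets of the eligible variables, only {AlcoholUse, Genotype} blocks every backdoor path, so it is the unique smallest valid adjustment set.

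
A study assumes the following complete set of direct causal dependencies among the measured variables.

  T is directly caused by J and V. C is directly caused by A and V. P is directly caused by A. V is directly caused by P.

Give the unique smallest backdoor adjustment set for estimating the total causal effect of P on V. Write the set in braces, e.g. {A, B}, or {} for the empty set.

{}

Variables eligible for adjustment (non-descendants of P, excluding P and V): {A, J}.
Backdoor paths from P to V:
  P1: P <- A -> C <- V
Each backdoor path contains an unconditioned collider, so every path is already blocked with the empty conditioning set:
  P1: blocked at collider C (neither it nor any descendant is in the conditioning set).
The empty set is therefore the unique smallest valid set.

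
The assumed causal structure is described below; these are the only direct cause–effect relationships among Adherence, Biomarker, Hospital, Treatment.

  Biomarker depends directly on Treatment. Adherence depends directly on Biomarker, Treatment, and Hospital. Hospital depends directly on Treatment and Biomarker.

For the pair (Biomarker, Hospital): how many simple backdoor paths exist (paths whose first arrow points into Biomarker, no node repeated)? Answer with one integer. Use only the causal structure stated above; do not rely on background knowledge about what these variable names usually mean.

A backdoor path from Biomarker to Hospital is any simple undirected path whose first edge points into Biomarker (i.e. leaves Biomarker via a parent).
Parents of Biomarker: {Treatment}.
Enumerating:
  P1: Biomarker <- Treatment -> Hospital
  P2: Biomarker <- Treatment -> Adherence <- Hospital
That exhausts the simple backdoor paths. Count: 2.

2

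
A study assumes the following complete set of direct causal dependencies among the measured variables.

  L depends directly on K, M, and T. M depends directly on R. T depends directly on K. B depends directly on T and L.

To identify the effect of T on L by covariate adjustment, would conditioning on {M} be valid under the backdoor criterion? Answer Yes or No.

Backdoor paths from T to L (paths whose first edge points into T):
  P1: T <- K -> L
Condition 1 (no descendant of T in the set): holds — descendants of T are {B, L}; none are in {M}.
Condition 2 (every backdoor path blocked by {M}):
  P1: open — no interior node is in the conditioning set.
{M} does not satisfy the backdoor criterion.

No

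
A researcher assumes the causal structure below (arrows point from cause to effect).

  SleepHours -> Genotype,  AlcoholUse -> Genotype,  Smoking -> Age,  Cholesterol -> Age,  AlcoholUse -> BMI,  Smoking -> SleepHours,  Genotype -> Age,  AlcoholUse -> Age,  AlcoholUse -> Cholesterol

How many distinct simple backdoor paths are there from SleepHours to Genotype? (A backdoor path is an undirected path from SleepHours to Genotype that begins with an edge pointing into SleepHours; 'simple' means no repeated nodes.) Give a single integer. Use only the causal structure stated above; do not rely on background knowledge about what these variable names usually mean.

A backdoor path from SleepHours to Genotype is any simple undirected path whose first edge points into SleepHours (i.e. leaves SleepHours via a parent).
Parents of SleepHours: {Smoking}.
Enumerating:
  P1: SleepHours <- Smoking -> Age <- AlcoholUse -> Genotype
  P2: SleepHours <- Smoking -> Age <- Genotype
  P3: SleepHours <- Smoking -> Age <- Cholesterol <- AlcoholUse -> Genotype
That exhausts the simple backdoor paths. Count: 3.

3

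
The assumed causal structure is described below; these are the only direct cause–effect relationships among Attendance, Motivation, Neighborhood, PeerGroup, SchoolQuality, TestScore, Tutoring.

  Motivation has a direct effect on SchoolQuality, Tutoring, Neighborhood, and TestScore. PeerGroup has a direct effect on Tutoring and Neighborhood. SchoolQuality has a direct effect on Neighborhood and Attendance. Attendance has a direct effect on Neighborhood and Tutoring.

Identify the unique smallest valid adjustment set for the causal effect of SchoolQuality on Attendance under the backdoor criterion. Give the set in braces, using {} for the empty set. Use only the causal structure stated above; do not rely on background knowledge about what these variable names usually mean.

{}

Variables eligible for adjustment (non-descendants of SchoolQuality, excluding SchoolQuality and Attendance): {Motivation, PeerGroup, TestScore}.
Backdoor paths from SchoolQuality to Attendance:
  P1: SchoolQuality <- Motivation -> Tutoring <- PeerGroup -> Neighborhood <- Attendance
  P2: SchoolQuality <- Motivation -> Tutoring <- Attendance
  P3: SchoolQuality <- Motivation -> Neighborhood <- PeerGroup -> Tutoring <- Attendance
  P4: SchoolQuality <- Motivation -> Neighborhood <- Attendance
Each backdoor path contains an unconditioned collider, so every path is already blocked with the empty conditioning set:
  P1: blocked at collider Tutoring (neither it nor any descendant is in the conditioning set).
  P2: blocked at collider Tutoring (neither it nor any descendant is in the conditioning set).
  P3: blocked at collider Neighborhood (neither it nor any descendant is in the conditioning set).
  P4: blocked at collider Neighborhood (neither it nor any descendant is in the conditioning set).
The empty set is therefore the unique smallest valid set.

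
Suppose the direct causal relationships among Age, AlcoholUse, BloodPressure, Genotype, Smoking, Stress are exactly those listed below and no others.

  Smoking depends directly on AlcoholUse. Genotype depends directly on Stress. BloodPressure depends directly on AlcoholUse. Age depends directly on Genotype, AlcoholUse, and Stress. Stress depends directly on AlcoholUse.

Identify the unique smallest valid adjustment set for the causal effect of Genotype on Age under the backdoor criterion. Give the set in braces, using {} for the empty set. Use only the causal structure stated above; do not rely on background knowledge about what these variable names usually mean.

Variables eligible for adjustment (non-descendants of Genotype, excluding Genotype and Age): {AlcoholUse, BloodPressure, Smoking, Stress}.
Backdoor paths from Genotype to Age:
  P1: Genotype <- Stress <- AlcoholUse -> Age
  P2: Genotype <- Stress -> Age
The empty set is not sufficient: P1 (Genotype <- Stress <- AlcoholUse -> Age) has no collider blocking it and no conditioned non-collider, so it is open.
Try {Stress}:
  P1: blocked at chain node Stress ∈ conditioning set.
  P2: blocked at fork node Stress ∈ conditioning set.
{Stress} contains no descendant of Genotype and blocks every backdoor path.
No other singleton works — e.g. {AlcoholUse} leaves P2 open — so {Stress} is the unique smallest valid adjustment set.

{Stress}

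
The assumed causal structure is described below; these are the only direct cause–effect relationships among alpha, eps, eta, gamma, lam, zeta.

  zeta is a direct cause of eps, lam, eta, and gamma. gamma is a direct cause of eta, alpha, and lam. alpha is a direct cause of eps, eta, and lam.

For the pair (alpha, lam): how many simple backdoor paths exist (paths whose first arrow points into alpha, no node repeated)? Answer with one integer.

3

A backdoor path from alpha to lam is any simple undirected path whose first edge points into alpha (i.e. leaves alpha via a parent).
Parents of alpha: {gamma}.
Enumerating:
  P1: alpha <- gamma <- zeta -> lam
  P2: alpha <- gamma -> lam
  P3: alpha <- gamma -> eta <- zeta -> lam
That exhausts the simple backdoor paths. Count: 3.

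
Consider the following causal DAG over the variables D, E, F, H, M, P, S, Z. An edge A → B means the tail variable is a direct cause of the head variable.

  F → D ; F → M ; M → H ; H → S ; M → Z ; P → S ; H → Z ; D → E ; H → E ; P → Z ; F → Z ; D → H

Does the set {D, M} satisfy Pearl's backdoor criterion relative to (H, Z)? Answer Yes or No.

Backdoor paths from H to Z (paths whose first edge points into H):
  P1: H <- D <- F -> M -> Z
  P2: H <- D <- F -> Z
  P3: H <- M <- F -> Z
  P4: H <- M -> Z
Condition 1 (no descendant of H in the set): holds — descendants of H are {E, S, Z}; none are in {D, M}.
Condition 2 (every backdoor path blocked by {D, M}):
  P1: blocked at chain node D ∈ conditioning set.
  P2: blocked at chain node D ∈ conditioning set.
  P3: blocked at chain node M ∈ conditioning set.
  P4: blocked at fork node M ∈ conditioning set.
{D, M} satisfies the backdoor criterion.

Yes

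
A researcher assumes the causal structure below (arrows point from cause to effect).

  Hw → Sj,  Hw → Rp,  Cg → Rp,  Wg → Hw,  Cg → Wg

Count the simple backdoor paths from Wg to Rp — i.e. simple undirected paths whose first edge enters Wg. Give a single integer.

A backdoor path from Wg to Rp is any simple undirected path whose first edge points into Wg (i.e. leaves Wg via a parent).
Parents of Wg: {Cg}.
Enumerating:
  P1: Wg <- Cg -> Rp
That exhausts the simple backdoor paths. Count: 1.

1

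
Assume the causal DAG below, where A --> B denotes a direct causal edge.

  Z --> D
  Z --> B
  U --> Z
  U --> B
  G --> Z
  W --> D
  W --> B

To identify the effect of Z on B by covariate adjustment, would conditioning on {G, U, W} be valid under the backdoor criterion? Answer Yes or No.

Yes

Backdoor paths from Z to B (paths whose first edge points into Z):
  P1: Z <- U -> B
Condition 1 (no descendant of Z in the set): holds — descendants of Z are {B, D}; none are in {G, U, W}.
Condition 2 (every backdoor path blocked by {G, U, W}):
  P1: blocked at fork node U ∈ conditioning set.
{G, U, W} satisfies the backdoor criterion.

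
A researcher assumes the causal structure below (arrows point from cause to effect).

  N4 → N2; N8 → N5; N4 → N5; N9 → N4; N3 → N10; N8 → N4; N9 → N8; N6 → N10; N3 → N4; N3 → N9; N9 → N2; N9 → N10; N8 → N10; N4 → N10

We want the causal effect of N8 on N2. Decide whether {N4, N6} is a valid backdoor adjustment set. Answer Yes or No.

Backdoor paths from N8 to N2 (paths whose first edge points into N8):
  P1: N8 <- N9 <- N3 -> N4 -> N2
  P2: N8 <- N9 <- N3 -> N10 <- N4 -> N2
  P3: N8 <- N9 -> N4 -> N2
  P4: N8 <- N9 -> N2
  P5: N8 <- N9 -> N10 <- N3 -> N4 -> N2
  P6: N8 <- N9 -> N10 <- N4 -> N2
Condition 1 (no descendant of N8 in the set): FAILS — N4 is a descendant of N8.
Condition 2 (every backdoor path blocked by {N4, N6}):
  P1: blocked at chain node N4 ∈ conditioning set.
  P2: blocked at collider N10 (neither it nor any descendant is in the conditioning set).
  P3: blocked at chain node N4 ∈ conditioning set.
  P4: open — no interior node is in the conditioning set.
  P5: blocked at collider N10 (neither it nor any descendant is in the conditioning set).
  P6: blocked at collider N10 (neither it nor any descendant is in the conditioning set).
{N4, N6} does not satisfy the backdoor criterion.

No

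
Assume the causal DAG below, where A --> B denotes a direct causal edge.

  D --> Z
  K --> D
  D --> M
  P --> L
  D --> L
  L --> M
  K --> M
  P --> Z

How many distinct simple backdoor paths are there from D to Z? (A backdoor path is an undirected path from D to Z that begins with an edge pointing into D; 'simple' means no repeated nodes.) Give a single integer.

A backdoor path from D to Z is any simple undirected path whose first edge points into D (i.e. leaves D via a parent).
Parents of D: {K}.
Enumerating:
  P1: D <- K -> M <- L <- P -> Z
That exhausts the simple backdoor paths. Count: 1.

1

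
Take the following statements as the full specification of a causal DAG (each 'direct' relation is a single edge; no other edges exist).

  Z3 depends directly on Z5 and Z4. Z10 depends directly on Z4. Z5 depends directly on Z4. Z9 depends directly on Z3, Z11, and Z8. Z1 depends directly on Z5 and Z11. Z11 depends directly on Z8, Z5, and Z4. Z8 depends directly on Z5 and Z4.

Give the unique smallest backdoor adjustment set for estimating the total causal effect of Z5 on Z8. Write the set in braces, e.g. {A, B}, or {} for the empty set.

Variables eligible for adjustment (non-descendants of Z5, excluding Z5 and Z8): {Z10, Z4}.
Backdoor paths from Z5 to Z8:
  P1: Z5 <- Z4 -> Z8
  P2: Z5 <- Z4 -> Z3 -> Z9 <- Z8
  P3: Z5 <- Z4 -> Z3 -> Z9 <- Z11 <- Z8
  P4: Z5 <- Z4 -> Z11 <- Z8
  P5: Z5 <- Z4 -> Z11 -> Z9 <- Z8
The empty set is not sufficient: P1 (Z5 <- Z4 -> Z8) has no collider blocking it and no conditioned non-collider, so it is open.
Try {Z4}:
  P1: blocked at fork node Z4 ∈ conditioning set.
  P2: blocked at fork node Z4 ∈ conditioning set.
  P3: blocked at fork node Z4 ∈ conditioning set.
  P4: blocked at fork node Z4 ∈ conditioning set.
  P5: blocked at fork node Z4 ∈ conditioning set.
{Z4} contains no descendant of Z5 and blocks every backdoor path.
No other singleton works — e.g. {Z10} leaves P1 open — so {Z4} is the unique smallest valid adjustment set.

{Z4}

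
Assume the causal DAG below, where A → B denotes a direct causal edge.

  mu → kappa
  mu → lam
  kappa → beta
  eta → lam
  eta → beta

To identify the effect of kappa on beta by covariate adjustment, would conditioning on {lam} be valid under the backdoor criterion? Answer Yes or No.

No

Backdoor paths from kappa to beta (paths whose first edge points into kappa):
  P1: kappa <- mu -> lam <- eta -> beta
Condition 1 (no descendant of kappa in the set): holds — descendants of kappa are {beta}; none are in {lam}.
Condition 2 (every backdoor path blocked by {lam}):
  P1: open — collider(s) lam are conditioned on (or have a conditioned descendant) and no non-collider on the path is in the set.
{lam} does not satisfy the backdoor criterion.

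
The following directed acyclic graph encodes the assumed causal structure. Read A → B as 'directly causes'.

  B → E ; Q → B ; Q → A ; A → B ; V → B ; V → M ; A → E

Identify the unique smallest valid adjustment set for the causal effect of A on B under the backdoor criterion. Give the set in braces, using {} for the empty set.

{Q}

Variables eligible for adjustment (non-descendants of A, excluding A and B): {M, Q, V}.
Backdoor paths from A to B:
  P1: A <- Q -> B
The empty set is not sufficient: P1 (A <- Q -> B) has no collider blocking it and no conditioned non-collider, so it is open.
Try {Q}:
  P1: blocked at fork node Q ∈ conditioning set.
{Q} contains no descendant of A and blocks every backdoor path.
No other singleton works — e.g. {V} leaves P1 open — so {Q} is the unique smallest valid adjustment set.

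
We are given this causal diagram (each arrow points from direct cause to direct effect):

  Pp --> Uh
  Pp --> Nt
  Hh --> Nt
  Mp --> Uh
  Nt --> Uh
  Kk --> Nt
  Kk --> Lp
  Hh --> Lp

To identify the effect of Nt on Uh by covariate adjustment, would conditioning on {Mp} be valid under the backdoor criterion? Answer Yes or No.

No

Backdoor paths from Nt to Uh (paths whose first edge points into Nt):
  P1: Nt <- Pp -> Uh
Condition 1 (no descendant of Nt in the set): holds — descendants of Nt are {Uh}; none are in {Mp}.
Condition 2 (every backdoor path blocked by {Mp}):
  P1: open — no interior node is in the conditioning set.
{Mp} does not satisfy the backdoor criterion.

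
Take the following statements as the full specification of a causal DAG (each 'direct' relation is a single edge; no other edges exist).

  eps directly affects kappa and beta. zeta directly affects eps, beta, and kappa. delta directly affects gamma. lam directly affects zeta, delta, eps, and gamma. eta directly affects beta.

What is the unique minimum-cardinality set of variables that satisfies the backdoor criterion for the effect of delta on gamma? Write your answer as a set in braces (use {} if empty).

Variables eligible for adjustment (non-descendants of delta, excluding delta and gamma): {beta, eps, eta, kappa, lam, zeta}.
Backdoor paths from delta to gamma:
  P1: delta <- lam -> gamma
The empty set is not sufficient: P1 (delta <- lam -> gamma) has no collider blocking it and no conditioned non-collider, so it is open.
Try {lam}:
  P1: blocked at fork node lam ∈ conditioning set.
{lam} contains no descendant of delta and blocks every backdoor path.
No other singleton works — e.g. {zeta} leaves P1 open — so {lam} is the unique smallest valid adjustment set.

{lam}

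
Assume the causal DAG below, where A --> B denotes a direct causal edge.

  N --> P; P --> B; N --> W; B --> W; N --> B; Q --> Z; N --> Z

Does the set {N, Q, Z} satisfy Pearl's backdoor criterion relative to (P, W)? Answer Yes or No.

Backdoor paths from P to W (paths whose first edge points into P):
  P1: P <- N -> B -> W
  P2: P <- N -> W
Condition 1 (no descendant of P in the set): holds — descendants of P are {B, W}; none are in {N, Q, Z}.
Condition 2 (every backdoor path blocked by {N, Q, Z}):
  P1: blocked at fork node N ∈ conditioning set.
  P2: blocked at fork node N ∈ conditioning set.
{N, Q, Z} satisfies the backdoor criterion.

Yes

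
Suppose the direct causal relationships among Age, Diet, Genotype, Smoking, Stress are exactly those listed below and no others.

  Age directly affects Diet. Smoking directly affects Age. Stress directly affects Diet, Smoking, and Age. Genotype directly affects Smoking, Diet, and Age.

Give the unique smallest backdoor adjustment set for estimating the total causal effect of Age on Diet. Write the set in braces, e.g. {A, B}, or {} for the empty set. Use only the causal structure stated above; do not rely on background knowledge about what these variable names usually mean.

{Genotype, Stress}

Variables eligible for adjustment (non-descendants of Age, excluding Age and Diet): {Genotype, Smoking, Stress}.
Backdoor paths from Age to Diet:
  P1: Age <- Genotype -> Smoking <- Stress -> Diet
  P2: Age <- Genotype -> Diet
  P3: Age <- Stress -> Smoking <- Genotype -> Diet
  P4: Age <- Stress -> Diet
  P5: Age <- Smoking <- Genotype -> Diet
  P6: Age <- Smoking <- Stress -> Diet
The empty set is not sufficient: P2 (Age <- Genotype -> Diet) has no collider blocking it and no conditioned non-collider, so it is open.
Try {Genotype, Stress}:
  P1: blocked at fork node Genotype ∈ conditioning set.
  P2: blocked at fork node Genotype ∈ conditioning set.
  P3: blocked at fork node Stress ∈ conditioning set.
  P4: blocked at fork node Stress ∈ conditioning set.
  P5: blocked at fork node Genotype ∈ conditioning set.
  P6: blocked at fork node Stress ∈ conditioning set.
{Genotype, Stress} contains no descendant of Age and blocks every backdoor path.
Every element of {Genotype, Stress} is needed (dropping Genotype leaves P2 open; dropping Stress leaves P4 open), so no proper subset is valid.
Among all size-2 subsets of the eligible variables, only {Genotype, Stress} blocks every backdoor path, so it is the unique smallest valid adjustment set.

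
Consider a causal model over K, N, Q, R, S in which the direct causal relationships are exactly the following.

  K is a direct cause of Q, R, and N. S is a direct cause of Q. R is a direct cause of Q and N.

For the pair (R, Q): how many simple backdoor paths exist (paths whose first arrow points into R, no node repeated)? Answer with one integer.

1

A backdoor path from R to Q is any simple undirected path whose first edge points into R (i.e. leaves R via a parent).
Parents of R: {K}.
Enumerating:
  P1: R <- K -> Q
That exhausts the simple backdoor paths. Count: 1.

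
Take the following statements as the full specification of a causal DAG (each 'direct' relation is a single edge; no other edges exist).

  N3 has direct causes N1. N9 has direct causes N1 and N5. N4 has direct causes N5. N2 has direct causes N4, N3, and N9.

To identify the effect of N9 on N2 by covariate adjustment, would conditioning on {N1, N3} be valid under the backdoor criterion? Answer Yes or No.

Backdoor paths from N9 to N2 (paths whose first edge points into N9):
  P1: N9 <- N5 -> N4 -> N2
  P2: N9 <- N1 -> N3 -> N2
Condition 1 (no descendant of N9 in the set): holds — descendants of N9 are {N2}; none are in {N1, N3}.
Condition 2 (every backdoor path blocked by {N1, N3}):
  P1: open — no interior node is in the conditioning set.
  P2: blocked at fork node N1 ∈ conditioning set.
{N1, N3} does not satisfy the backdoor criterion.

No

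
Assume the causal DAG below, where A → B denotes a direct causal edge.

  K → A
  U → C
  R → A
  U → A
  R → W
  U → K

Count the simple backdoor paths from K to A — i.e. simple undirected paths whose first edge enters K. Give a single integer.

1

A backdoor path from K to A is any simple undirected path whose first edge points into K (i.e. leaves K via a parent).
Parents of K: {U}.
Enumerating:
  P1: K <- U -> A
That exhausts the simple backdoor paths. Count: 1.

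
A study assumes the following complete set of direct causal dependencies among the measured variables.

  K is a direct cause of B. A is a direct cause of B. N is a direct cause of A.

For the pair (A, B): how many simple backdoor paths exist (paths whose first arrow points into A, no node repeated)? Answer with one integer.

A backdoor path from A to B is any simple undirected path whose first edge points into A (i.e. leaves A via a parent).
Parents of A: {N}.
No simple path from any parent of A reaches B without revisiting A, so there are no backdoor paths.

0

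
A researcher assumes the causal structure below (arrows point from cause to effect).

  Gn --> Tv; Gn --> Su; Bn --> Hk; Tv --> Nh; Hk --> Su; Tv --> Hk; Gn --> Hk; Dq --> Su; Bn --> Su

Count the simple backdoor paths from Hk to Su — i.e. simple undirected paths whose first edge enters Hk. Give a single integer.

3

A backdoor path from Hk to Su is any simple undirected path whose first edge points into Hk (i.e. leaves Hk via a parent).
Parents of Hk: {Bn, Gn, Tv}.
Enumerating:
  P1: Hk <- Gn -> Su
  P2: Hk <- Bn -> Su
  P3: Hk <- Tv <- Gn -> Su
That exhausts the simple backdoor paths. Count: 3.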